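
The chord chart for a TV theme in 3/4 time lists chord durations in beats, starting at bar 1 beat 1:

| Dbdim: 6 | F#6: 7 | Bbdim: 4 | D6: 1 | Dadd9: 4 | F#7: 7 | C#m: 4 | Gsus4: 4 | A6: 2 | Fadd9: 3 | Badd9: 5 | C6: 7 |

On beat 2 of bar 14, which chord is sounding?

Beat 2 of bar 14 is beat (14−1)×3 + 2 = 41 overall.
Running totals: Dbdim ends at 6, F#6 ends at 13, Bbdim ends at 17, D6 ends at 18, Dadd9 ends at 22, F#7 ends at 29, C#m ends at 33, Gsus4 ends at 37, A6 ends at 39, Fadd9 ends at 42.
Beat 41 falls within Fadd9.

Fadd9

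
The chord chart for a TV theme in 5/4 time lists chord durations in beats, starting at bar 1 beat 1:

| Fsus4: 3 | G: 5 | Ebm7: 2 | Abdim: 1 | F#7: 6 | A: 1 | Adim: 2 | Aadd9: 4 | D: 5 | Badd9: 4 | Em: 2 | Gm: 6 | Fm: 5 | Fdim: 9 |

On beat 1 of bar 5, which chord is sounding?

Beat 1 of bar 5 is beat (5−1)×5 + 1 = 21 overall.
Running totals: Fsus4 ends at 3, G ends at 8, Ebm7 ends at 10, Abdim ends at 11, F#7 ends at 17, A ends at 18, Adim ends at 20, Aadd9 ends at 24.
Beat 21 falls within Aadd9.

Aadd9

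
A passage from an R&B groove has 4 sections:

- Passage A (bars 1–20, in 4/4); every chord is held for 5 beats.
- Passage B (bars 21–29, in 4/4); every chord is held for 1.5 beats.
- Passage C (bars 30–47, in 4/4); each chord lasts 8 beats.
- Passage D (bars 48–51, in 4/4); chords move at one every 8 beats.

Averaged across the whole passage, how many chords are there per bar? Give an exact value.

A: 20 bars of 4 beats is 80 beats; at 5 beats each that's 16 chords.
B: 9 bars of 4 beats is 36 beats; at 1.5 beats each that's 24 chords.
C: 18 bars of 4 beats is 72 beats; at 8 beats each that's 9 chords.
D: 4 bars of 4 beats is 16 beats; at 8 beats each that's 2 chords.
Overall: 51 chords over 51 bars → 51/51 = 1 chords per bar.

1 chords per bar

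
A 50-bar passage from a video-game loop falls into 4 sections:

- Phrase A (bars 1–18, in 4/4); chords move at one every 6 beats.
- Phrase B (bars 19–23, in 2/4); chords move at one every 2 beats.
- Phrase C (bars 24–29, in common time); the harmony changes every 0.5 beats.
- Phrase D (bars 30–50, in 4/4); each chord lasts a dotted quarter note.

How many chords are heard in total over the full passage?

121 chords

A has 72 beats and chords last 6 each, so 12 chords.
B has 10 beats and chords last 2 each, so 5 chords.
C has 24 beats and chords last 0.5 each, so 48 chords.
D has 84 beats and chords last 1.5 each, so 56 chords.
Total: 12 + 5 + 48 + 56 = 121.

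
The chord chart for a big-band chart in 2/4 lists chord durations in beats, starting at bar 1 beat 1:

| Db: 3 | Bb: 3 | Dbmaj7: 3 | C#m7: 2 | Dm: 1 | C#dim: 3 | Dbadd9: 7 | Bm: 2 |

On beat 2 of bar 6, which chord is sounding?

Dm

Beat 2 of bar 6 is beat (6−1)×2 + 2 = 12 overall.
Running totals: Db ends at 3, Bb ends at 6, Dbmaj7 ends at 9, C#m7 ends at 11, Dm ends at 12.
Beat 12 falls within Dm.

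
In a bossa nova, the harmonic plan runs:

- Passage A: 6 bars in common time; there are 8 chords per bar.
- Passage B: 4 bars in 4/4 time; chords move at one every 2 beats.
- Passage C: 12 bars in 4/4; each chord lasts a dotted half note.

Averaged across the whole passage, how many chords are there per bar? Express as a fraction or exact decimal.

A: 6 × 4 = 24 beats ÷ 0.5 = 48 chords.
B: 4 × 4 = 16 beats ÷ 2 = 8 chords.
C: 12 × 4 = 48 beats ÷ 3 = 16 chords.
Overall: 72 chords over 22 bars → 72/22 = 36/11 chords per bar.

36/11 chords per bar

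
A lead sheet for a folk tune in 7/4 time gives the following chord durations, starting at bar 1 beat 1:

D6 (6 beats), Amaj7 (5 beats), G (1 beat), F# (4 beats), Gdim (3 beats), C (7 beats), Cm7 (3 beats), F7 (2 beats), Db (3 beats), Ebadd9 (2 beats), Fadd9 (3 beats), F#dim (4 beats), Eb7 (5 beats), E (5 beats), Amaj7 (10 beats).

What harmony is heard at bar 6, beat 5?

Beat 5 of bar 6 is beat (6−1)×7 + 5 = 40 overall.
Running totals: D6 ends at 6, Amaj7 ends at 11, G ends at 12, F# ends at 16, Gdim ends at 19, C ends at 26, Cm7 ends at 29, F7 ends at 31, Db ends at 34, Ebadd9 ends at 36, Fadd9 ends at 39, F#dim ends at 43.
Beat 40 falls within F#dim.

F#dim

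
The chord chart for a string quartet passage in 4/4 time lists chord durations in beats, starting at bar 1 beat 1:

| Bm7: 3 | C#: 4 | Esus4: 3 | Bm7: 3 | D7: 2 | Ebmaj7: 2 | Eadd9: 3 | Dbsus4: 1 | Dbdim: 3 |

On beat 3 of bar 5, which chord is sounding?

Eadd9

Beat 3 of bar 5 is beat (5−1)×4 + 3 = 19 overall.
Running totals: Bm7 ends at 3, C# ends at 7, Esus4 ends at 10, Bm7 ends at 13, D7 ends at 15, Ebmaj7 ends at 17, Eadd9 ends at 20.
Beat 19 falls within Eadd9.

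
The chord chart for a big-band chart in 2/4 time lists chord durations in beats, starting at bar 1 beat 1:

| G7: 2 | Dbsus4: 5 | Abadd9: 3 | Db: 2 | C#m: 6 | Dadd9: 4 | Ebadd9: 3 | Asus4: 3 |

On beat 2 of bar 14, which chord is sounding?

Asus4

Beat 2 of bar 14 is beat (14−1)×2 + 2 = 28 overall.
Running totals: G7 ends at 2, Dbsus4 ends at 7, Abadd9 ends at 10, Db ends at 12, C#m ends at 18, Dadd9 ends at 22, Ebadd9 ends at 25, Asus4 ends at 28.
Beat 28 falls within Asus4.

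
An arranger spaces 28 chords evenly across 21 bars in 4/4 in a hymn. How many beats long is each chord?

21 bars × 4 beats/bar = 84 beats total.
84 beats ÷ 28 chords = 3 beats per chord.
(That is a dotted half note.)

3 beats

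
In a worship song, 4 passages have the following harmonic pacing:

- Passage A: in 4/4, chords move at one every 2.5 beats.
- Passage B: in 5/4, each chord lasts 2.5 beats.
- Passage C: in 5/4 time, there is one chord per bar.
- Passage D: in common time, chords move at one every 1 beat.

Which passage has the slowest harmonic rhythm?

A: each chord is 2.5 beats in 4/4, so 1.6 per bar.
B: each chord is 2.5 beats in 5/4, so 2 per bar.
C: each chord is 5 beats in 5/4, so 1 per bar.
D: each chord is 1 beat in 4/4, so 4 per bar.
Slowest is C at 1 chords/bar.

Passage C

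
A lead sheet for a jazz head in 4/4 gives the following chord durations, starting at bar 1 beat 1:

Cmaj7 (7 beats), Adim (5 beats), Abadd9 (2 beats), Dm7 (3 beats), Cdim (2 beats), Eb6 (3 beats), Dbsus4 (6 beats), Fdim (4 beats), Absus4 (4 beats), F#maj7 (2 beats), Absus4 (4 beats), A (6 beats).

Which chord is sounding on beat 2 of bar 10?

Beat 2 of bar 10 is beat (10−1)×4 + 2 = 38 overall.
Running totals: Cmaj7 ends at 7, Adim ends at 12, Abadd9 ends at 14, Dm7 ends at 17, Cdim ends at 19, Eb6 ends at 22, Dbsus4 ends at 28, Fdim ends at 32, Absus4 ends at 36, F#maj7 ends at 38.
Beat 38 falls within F#maj7.

F#maj7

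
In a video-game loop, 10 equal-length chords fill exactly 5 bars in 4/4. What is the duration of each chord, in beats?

2 beats

5 bars × 4 beats/bar = 20 beats total.
20 beats ÷ 10 chords = 2 beats per chord.
(That is a half note.)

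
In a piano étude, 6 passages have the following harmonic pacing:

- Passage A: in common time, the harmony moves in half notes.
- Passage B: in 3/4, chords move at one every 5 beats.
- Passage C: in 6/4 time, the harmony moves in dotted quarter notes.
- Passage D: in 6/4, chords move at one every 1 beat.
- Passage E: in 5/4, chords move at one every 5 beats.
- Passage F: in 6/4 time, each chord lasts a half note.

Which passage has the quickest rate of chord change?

Passage D

A: each chord is 2 beats in 4/4, so 2 per bar.
B: each chord is 5 beats in 3/4, so 0.6 per bar.
C: each chord is 1.5 beats in 6/4, so 4 per bar.
D: each chord is 1 beat in 6/4, so 6 per bar.
E: each chord is 5 beats in 5/4, so 1 per bar.
F: each chord is 2 beats in 6/4, so 3 per bar.
Fastest is D at 6 chords/bar.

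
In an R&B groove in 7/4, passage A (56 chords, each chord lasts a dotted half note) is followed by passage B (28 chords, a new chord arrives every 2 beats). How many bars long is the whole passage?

32 bars

A: 56 × 3 = 168 beats = 24 bars.
B: 28 × 2 = 56 beats = 8 bars.
Total: 24 + 8 = 32 bars.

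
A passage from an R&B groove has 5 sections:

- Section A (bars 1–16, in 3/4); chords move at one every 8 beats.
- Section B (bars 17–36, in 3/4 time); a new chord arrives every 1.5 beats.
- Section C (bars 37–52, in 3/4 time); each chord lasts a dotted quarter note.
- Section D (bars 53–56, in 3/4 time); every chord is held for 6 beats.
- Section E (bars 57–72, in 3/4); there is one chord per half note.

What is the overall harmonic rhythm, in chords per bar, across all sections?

A: 16 × 3 = 48 beats ÷ 8 = 6 chords.
B: 20 × 3 = 60 beats ÷ 1.5 = 40 chords.
C: 16 × 3 = 48 beats ÷ 1.5 = 32 chords.
D: 4 × 3 = 12 beats ÷ 6 = 2 chords.
E: 16 × 3 = 48 beats ÷ 2 = 24 chords.
Overall: 104 chords over 72 bars → 104/72 = 13/9 chords per bar.

13/9 chords per bar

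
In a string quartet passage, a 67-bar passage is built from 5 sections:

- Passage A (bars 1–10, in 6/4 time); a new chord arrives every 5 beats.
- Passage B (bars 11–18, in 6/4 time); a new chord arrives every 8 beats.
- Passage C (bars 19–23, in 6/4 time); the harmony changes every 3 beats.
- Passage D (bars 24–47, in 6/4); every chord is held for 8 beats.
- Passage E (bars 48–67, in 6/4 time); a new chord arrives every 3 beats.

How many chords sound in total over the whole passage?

A has 60 beats and chords last 5 each, so 12 chords.
B has 48 beats and chords last 8 each, so 6 chords.
C has 30 beats and chords last 3 each, so 10 chords.
D has 144 beats and chords last 8 each, so 18 chords.
E has 120 beats and chords last 3 each, so 40 chords.
Total: 12 + 6 + 10 + 18 + 40 = 86.

86 chords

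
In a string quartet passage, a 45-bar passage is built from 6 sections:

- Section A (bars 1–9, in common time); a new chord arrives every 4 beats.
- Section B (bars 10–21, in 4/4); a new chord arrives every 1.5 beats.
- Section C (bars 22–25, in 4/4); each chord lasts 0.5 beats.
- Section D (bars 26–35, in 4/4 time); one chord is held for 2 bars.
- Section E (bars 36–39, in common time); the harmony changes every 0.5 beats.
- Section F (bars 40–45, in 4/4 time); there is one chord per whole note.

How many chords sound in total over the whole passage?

A: 9 bars × 4 beats = 36 beats; 4 beats/chord → 9 chords.
B: 12 bars × 4 beats = 48 beats; 1.5 beats/chord → 32 chords.
C: 4 bars × 4 beats = 16 beats; 0.5 beats/chord → 32 chords.
D: 10 bars × 4 beats = 40 beats; 8 beats/chord → 5 chords.
E: 4 bars × 4 beats = 16 beats; 0.5 beats/chord → 32 chords.
F: 6 bars × 4 beats = 24 beats; 4 beats/chord → 6 chords.
Total: 9 + 32 + 32 + 5 + 32 + 6 = 116.

116 chords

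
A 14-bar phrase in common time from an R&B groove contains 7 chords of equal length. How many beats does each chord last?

8 beats

14 bars × 4 beats/bar = 56 beats total.
56 beats ÷ 7 chords = 8 beats per chord.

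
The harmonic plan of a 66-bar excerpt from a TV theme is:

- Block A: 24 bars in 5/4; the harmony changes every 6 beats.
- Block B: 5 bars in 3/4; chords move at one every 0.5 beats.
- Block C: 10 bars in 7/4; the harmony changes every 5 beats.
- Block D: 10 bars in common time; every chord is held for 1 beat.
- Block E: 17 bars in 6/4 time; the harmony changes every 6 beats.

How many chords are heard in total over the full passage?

121 chords

A: 24 bars × 5 beats = 120 beats; 6 beats/chord → 20 chords.
B: 5 bars × 3 beats = 15 beats; 0.5 beats/chord → 30 chords.
C: 10 bars × 7 beats = 70 beats; 5 beats/chord → 14 chords.
D: 10 bars × 4 beats = 40 beats; 1 beat/chord → 40 chords.
E: 17 bars × 6 beats = 102 beats; 6 beats/chord → 17 chords.
Total: 20 + 30 + 14 + 40 + 17 = 121.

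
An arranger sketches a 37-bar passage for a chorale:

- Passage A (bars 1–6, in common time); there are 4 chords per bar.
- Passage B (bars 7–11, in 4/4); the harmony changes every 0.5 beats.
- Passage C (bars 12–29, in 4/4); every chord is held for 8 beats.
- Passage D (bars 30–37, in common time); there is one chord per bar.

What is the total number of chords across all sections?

A: 6 bars × 4 beats = 24 beats; 1 beat/chord → 24 chords.
B: 5 bars × 4 beats = 20 beats; 0.5 beats/chord → 40 chords.
C: 18 bars × 4 beats = 72 beats; 8 beats/chord → 9 chords.
D: 8 bars × 4 beats = 32 beats; 4 beats/chord → 8 chords.
Total: 24 + 40 + 9 + 8 = 81.

81 chords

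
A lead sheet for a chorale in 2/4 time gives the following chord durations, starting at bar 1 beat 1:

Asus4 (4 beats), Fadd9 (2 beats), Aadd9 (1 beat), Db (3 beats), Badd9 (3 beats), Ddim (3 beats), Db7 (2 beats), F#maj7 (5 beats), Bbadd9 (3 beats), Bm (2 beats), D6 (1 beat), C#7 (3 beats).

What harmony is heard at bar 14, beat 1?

Bm

Beat 1 of bar 14 is beat (14−1)×2 + 1 = 27 overall.
Running totals: Asus4 ends at 4, Fadd9 ends at 6, Aadd9 ends at 7, Db ends at 10, Badd9 ends at 13, Ddim ends at 16, Db7 ends at 18, F#maj7 ends at 23, Bbadd9 ends at 26, Bm ends at 28.
Beat 27 falls within Bm.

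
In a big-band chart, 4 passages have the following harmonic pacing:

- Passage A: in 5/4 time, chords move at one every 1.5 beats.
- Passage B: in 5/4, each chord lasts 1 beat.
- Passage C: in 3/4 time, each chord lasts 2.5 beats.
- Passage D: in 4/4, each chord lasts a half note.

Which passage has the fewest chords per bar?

Passage C

A: 5 beats/bar ÷ 1.5 beats/chord = 10/3 chords/bar.
B: 5 beats/bar ÷ 1 beat/chord = 5 chords/bar.
C: 3 beats/bar ÷ 2.5 beats/chord = 1.2 chords/bar.
D: 4 beats/bar ÷ 2 beats/chord = 2 chords/bar.
Slowest is C at 1.2 chords/bar.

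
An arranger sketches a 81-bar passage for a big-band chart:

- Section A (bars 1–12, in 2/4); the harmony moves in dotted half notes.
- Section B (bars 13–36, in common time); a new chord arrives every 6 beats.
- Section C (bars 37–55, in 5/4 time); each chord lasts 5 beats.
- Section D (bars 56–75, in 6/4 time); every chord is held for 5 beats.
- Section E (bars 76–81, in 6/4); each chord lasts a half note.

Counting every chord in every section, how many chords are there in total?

85 chords

A has 24 beats and chords last 3 each, so 8 chords.
B has 96 beats and chords last 6 each, so 16 chords.
C has 95 beats and chords last 5 each, so 19 chords.
D has 120 beats and chords last 5 each, so 24 chords.
E has 36 beats and chords last 2 each, so 18 chords.
Total: 8 + 16 + 19 + 24 + 18 = 85.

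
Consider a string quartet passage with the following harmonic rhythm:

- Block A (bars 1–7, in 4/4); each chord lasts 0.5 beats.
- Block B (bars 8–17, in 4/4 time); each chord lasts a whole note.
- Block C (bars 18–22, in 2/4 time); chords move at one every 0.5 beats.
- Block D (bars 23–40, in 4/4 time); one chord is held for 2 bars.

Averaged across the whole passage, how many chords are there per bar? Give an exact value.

A: 7 × 4 = 28 beats ÷ 0.5 = 56 chords.
B: 10 × 4 = 40 beats ÷ 4 = 10 chords.
C: 5 × 2 = 10 beats ÷ 0.5 = 20 chords.
D: 18 × 4 = 72 beats ÷ 8 = 9 chords.
Overall: 95 chords over 40 bars → 95/40 = 2.375 chords per bar.

2.375 chords per bar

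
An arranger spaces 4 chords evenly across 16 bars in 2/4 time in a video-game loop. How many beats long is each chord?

16 bars × 2 beats/bar = 32 beats total.
32 beats ÷ 4 chords = 8 beats per chord.

8 beats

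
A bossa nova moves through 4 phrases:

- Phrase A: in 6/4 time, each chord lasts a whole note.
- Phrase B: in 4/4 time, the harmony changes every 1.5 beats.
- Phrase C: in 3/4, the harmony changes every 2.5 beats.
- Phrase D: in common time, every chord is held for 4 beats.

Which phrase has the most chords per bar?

Phrase B

A: 6/4 = 1.5 chords/bar.
B: 4/1.5 = 8/3 chords/bar.
C: 3/2.5 = 1.2 chords/bar.
D: 4/4 = 1 chord/bar.
Fastest is B at 8/3 chords/bar.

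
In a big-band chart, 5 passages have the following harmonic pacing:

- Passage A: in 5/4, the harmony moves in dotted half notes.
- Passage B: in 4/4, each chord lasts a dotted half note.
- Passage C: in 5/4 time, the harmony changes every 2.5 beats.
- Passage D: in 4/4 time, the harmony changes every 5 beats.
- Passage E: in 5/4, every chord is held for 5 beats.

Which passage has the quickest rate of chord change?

Passage C

A: 5/3 = 5/3 chords/bar.
B: 4/3 = 4/3 chords/bar.
C: 5/2.5 = 2 chords/bar.
D: 4/5 = 0.8 chords/bar.
E: 5/5 = 1 chord/bar.
Fastest is C at 2 chords/bar.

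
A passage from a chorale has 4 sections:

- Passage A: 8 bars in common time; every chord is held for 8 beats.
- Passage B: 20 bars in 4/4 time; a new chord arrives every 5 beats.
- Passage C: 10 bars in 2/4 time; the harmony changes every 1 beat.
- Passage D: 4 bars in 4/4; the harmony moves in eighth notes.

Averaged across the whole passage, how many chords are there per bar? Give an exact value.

A: 8 × 4 = 32 beats ÷ 8 = 4 chords.
B: 20 × 4 = 80 beats ÷ 5 = 16 chords.
C: 10 × 2 = 20 beats ÷ 1 = 20 chords.
D: 4 × 4 = 16 beats ÷ 0.5 = 32 chords.
Overall: 72 chords over 42 bars → 72/42 = 12/7 chords per bar.

12/7 chords per bar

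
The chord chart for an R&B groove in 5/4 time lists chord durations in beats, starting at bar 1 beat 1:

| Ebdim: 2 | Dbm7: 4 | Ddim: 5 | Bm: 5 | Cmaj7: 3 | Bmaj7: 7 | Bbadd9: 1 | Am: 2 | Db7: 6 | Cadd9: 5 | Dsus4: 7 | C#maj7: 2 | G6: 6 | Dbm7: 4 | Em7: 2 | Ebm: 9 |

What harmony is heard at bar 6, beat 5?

Db7

Beat 5 of bar 6 is beat (6−1)×5 + 5 = 30 overall.
Running totals: Ebdim ends at 2, Dbm7 ends at 6, Ddim ends at 11, Bm ends at 16, Cmaj7 ends at 19, Bmaj7 ends at 26, Bbadd9 ends at 27, Am ends at 29, Db7 ends at 35.
Beat 30 falls within Db7.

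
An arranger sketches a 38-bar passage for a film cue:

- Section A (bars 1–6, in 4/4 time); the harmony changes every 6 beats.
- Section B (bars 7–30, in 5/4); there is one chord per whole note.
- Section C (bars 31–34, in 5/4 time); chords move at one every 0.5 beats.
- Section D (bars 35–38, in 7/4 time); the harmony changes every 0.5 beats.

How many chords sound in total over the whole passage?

130 chords

A: 6·4 = 24 beats, 24/6 = 4 chords.
B: 24·5 = 120 beats, 120/4 = 30 chords.
C: 4·5 = 20 beats, 20/0.5 = 40 chords.
D: 4·7 = 28 beats, 28/0.5 = 56 chords.
Total: 4 + 30 + 40 + 56 = 130.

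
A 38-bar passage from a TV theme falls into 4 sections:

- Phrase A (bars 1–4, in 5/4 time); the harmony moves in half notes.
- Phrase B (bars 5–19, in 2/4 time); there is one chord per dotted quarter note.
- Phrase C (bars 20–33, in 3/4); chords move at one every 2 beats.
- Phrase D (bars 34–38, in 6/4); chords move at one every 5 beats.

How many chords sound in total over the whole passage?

57 chords

A: 4·5 = 20 beats, 20/2 = 10 chords.
B: 15·2 = 30 beats, 30/1.5 = 20 chords.
C: 14·3 = 42 beats, 42/2 = 21 chords.
D: 5·6 = 30 beats, 30/5 = 6 chords.
Total: 10 + 20 + 21 + 6 = 57.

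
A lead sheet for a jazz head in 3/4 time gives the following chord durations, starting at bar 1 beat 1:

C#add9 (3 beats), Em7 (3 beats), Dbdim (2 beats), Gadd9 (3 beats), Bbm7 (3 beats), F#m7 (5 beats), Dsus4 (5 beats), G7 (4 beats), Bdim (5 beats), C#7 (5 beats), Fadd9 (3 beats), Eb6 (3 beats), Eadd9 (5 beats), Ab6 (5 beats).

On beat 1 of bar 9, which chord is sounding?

G7

Beat 1 of bar 9 is beat (9−1)×3 + 1 = 25 overall.
Running totals: C#add9 ends at 3, Em7 ends at 6, Dbdim ends at 8, Gadd9 ends at 11, Bbm7 ends at 14, F#m7 ends at 19, Dsus4 ends at 24, G7 ends at 28.
Beat 25 falls within G7.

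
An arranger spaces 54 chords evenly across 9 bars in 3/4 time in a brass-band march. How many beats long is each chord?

0.5 beats

9 bars × 3 beats/bar = 27 beats total.
27 beats ÷ 54 chords = 0.5 beats per chord.
(That is an eighth note.)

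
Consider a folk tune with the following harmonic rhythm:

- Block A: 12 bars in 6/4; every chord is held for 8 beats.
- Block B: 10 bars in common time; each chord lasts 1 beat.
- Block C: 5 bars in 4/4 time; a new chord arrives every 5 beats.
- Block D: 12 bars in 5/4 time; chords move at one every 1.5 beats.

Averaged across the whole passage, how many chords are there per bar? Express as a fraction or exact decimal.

31/13 chords per bar

A: 12 bars of 6 beats is 72 beats; at 8 beats each that's 9 chords.
B: 10 bars of 4 beats is 40 beats; at 1 beat each that's 40 chords.
C: 5 bars of 4 beats is 20 beats; at 5 beats each that's 4 chords.
D: 12 bars of 5 beats is 60 beats; at 1.5 beats each that's 40 chords.
Overall: 93 chords over 39 bars → 93/39 = 31/13 chords per bar.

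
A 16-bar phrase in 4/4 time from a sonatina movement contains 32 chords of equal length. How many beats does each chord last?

16 bars × 4 beats/bar = 64 beats total.
64 beats ÷ 32 chords = 2 beats per chord.
(That is a half note.)

2 beats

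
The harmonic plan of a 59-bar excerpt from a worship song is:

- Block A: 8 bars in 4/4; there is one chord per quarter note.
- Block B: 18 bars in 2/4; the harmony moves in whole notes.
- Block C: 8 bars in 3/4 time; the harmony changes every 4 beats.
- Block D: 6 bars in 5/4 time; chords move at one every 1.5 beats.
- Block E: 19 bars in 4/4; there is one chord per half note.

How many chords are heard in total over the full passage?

A has 32 beats and chords last 1 each, so 32 chords.
B has 36 beats and chords last 4 each, so 9 chords.
C has 24 beats and chords last 4 each, so 6 chords.
D has 30 beats and chords last 1.5 each, so 20 chords.
E has 76 beats and chords last 2 each, so 38 chords.
Total: 32 + 9 + 6 + 20 + 38 = 105.

105 chords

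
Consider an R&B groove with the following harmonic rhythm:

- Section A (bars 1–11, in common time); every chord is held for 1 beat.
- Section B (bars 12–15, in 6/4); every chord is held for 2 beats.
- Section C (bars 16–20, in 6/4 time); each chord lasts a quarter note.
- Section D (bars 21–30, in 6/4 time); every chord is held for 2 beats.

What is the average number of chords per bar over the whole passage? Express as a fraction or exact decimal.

58/15 chords per bar

A: 11 × 4 = 44 beats ÷ 1 = 44 chords.
B: 4 × 6 = 24 beats ÷ 2 = 12 chords.
C: 5 × 6 = 30 beats ÷ 1 = 30 chords.
D: 10 × 6 = 60 beats ÷ 2 = 30 chords.
Overall: 116 chords over 30 bars → 116/30 = 58/15 chords per bar.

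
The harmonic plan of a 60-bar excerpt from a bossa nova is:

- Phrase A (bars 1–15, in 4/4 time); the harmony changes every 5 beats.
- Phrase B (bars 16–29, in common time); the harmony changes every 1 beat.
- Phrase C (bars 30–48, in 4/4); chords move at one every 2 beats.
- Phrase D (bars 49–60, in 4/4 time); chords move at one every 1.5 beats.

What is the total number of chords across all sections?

A: 15 bars × 4 beats = 60 beats; 5 beats/chord → 12 chords.
B: 14 bars × 4 beats = 56 beats; 1 beat/chord → 56 chords.
C: 19 bars × 4 beats = 76 beats; 2 beats/chord → 38 chords.
D: 12 bars × 4 beats = 48 beats; 1.5 beats/chord → 32 chords.
Total: 12 + 56 + 38 + 32 = 138.

138 chords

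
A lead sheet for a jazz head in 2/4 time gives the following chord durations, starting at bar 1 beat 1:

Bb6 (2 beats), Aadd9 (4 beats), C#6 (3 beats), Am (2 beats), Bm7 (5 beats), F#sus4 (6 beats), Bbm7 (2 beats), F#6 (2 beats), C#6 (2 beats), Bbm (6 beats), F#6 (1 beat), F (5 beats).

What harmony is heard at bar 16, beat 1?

Beat 1 of bar 16 is beat (16−1)×2 + 1 = 31 overall.
Running totals: Bb6 ends at 2, Aadd9 ends at 6, C#6 ends at 9, Am ends at 11, Bm7 ends at 16, F#sus4 ends at 22, Bbm7 ends at 24, F#6 ends at 26, C#6 ends at 28, Bbm ends at 34.
Beat 31 falls within Bbm.

Bbm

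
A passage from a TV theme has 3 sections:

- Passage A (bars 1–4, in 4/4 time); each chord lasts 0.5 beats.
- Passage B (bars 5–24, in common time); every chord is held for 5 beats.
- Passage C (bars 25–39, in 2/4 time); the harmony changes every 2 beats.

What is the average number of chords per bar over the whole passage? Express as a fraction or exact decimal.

21/13 chords per bar

A: 4 bars of 4 beats is 16 beats; at 0.5 beats each that's 32 chords.
B: 20 bars of 4 beats is 80 beats; at 5 beats each that's 16 chords.
C: 15 bars of 2 beats is 30 beats; at 2 beats each that's 15 chords.
Overall: 63 chords over 39 bars → 63/39 = 21/13 chords per bar.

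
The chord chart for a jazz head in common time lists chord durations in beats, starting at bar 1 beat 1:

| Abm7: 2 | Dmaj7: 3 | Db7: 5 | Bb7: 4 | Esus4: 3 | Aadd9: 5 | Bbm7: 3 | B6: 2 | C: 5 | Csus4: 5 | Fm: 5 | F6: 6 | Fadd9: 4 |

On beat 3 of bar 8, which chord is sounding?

Beat 3 of bar 8 is beat (8−1)×4 + 3 = 31 overall.
Running totals: Abm7 ends at 2, Dmaj7 ends at 5, Db7 ends at 10, Bb7 ends at 14, Esus4 ends at 17, Aadd9 ends at 22, Bbm7 ends at 25, B6 ends at 27, C ends at 32.
Beat 31 falls within C.

C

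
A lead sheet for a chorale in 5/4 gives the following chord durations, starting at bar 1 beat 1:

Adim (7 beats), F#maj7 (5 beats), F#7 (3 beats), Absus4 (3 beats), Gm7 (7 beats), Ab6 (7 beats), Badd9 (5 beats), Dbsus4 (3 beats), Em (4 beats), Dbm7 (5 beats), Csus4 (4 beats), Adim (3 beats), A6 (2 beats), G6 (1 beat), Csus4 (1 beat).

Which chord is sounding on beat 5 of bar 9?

Beat 5 of bar 9 is beat (9−1)×5 + 5 = 45 overall.
Running totals: Adim ends at 7, F#maj7 ends at 12, F#7 ends at 15, Absus4 ends at 18, Gm7 ends at 25, Ab6 ends at 32, Badd9 ends at 37, Dbsus4 ends at 40, Em ends at 44, Dbm7 ends at 49.
Beat 45 falls within Dbm7.

Dbm7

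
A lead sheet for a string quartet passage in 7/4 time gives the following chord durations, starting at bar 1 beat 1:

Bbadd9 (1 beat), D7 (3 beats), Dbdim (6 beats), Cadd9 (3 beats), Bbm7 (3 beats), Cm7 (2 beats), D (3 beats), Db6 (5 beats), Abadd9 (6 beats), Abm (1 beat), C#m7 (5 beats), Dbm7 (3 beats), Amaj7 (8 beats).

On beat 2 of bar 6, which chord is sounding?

Beat 2 of bar 6 is beat (6−1)×7 + 2 = 37 overall.
Running totals: Bbadd9 ends at 1, D7 ends at 4, Dbdim ends at 10, Cadd9 ends at 13, Bbm7 ends at 16, Cm7 ends at 18, D ends at 21, Db6 ends at 26, Abadd9 ends at 32, Abm ends at 33, C#m7 ends at 38.
Beat 37 falls within C#m7.

C#m7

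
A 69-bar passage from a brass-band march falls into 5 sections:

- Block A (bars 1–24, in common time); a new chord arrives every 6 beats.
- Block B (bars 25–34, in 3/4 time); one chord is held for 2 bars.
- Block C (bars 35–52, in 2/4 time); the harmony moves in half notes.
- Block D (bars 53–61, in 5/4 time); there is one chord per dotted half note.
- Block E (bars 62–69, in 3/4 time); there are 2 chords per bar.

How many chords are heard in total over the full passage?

A has 96 beats and chords last 6 each, so 16 chords.
B has 30 beats and chords last 6 each, so 5 chords.
C has 36 beats and chords last 2 each, so 18 chords.
D has 45 beats and chords last 3 each, so 15 chords.
E has 24 beats and chords last 1.5 each, so 16 chords.
Total: 16 + 5 + 18 + 15 + 16 = 70.

70 chords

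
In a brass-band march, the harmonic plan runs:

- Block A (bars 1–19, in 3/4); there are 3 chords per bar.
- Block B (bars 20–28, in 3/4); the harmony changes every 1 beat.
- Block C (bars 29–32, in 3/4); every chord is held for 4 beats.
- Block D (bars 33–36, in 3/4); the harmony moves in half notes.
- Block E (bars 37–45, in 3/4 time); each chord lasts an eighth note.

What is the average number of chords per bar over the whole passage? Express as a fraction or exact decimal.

49/15 chords per bar

A: 19 × 3 = 57 beats ÷ 1 = 57 chords.
B: 9 × 3 = 27 beats ÷ 1 = 27 chords.
C: 4 × 3 = 12 beats ÷ 4 = 3 chords.
D: 4 × 3 = 12 beats ÷ 2 = 6 chords.
E: 9 × 3 = 27 beats ÷ 0.5 = 54 chords.
Overall: 147 chords over 45 bars → 147/45 = 49/15 chords per bar.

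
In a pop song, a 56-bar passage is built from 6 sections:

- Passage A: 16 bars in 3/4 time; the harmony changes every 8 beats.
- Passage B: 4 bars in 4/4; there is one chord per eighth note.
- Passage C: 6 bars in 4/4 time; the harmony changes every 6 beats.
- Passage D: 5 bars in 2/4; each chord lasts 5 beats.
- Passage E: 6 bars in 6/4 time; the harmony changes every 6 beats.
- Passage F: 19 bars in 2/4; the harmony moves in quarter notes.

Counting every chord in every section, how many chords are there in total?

88 chords

A: 16·3 = 48 beats, 48/8 = 6 chords.
B: 4·4 = 16 beats, 16/0.5 = 32 chords.
C: 6·4 = 24 beats, 24/6 = 4 chords.
D: 5·2 = 10 beats, 10/5 = 2 chords.
E: 6·6 = 36 beats, 36/6 = 6 chords.
F: 19·2 = 38 beats, 38/1 = 38 chords.
Total: 6 + 32 + 4 + 2 + 6 + 38 = 88.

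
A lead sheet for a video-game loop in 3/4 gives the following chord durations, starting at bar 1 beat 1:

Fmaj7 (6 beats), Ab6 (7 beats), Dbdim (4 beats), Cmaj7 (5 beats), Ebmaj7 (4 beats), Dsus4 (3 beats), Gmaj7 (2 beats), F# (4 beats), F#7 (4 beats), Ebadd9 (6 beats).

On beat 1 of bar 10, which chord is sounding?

Dsus4

Beat 1 of bar 10 is beat (10−1)×3 + 1 = 28 overall.
Running totals: Fmaj7 ends at 6, Ab6 ends at 13, Dbdim ends at 17, Cmaj7 ends at 22, Ebmaj7 ends at 26, Dsus4 ends at 29.
Beat 28 falls within Dsus4.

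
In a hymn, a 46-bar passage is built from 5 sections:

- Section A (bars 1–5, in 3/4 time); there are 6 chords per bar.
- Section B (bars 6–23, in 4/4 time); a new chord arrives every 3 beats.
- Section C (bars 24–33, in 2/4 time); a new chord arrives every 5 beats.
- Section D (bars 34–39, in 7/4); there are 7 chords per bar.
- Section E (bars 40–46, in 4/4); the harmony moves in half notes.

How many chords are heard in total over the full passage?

114 chords

A has 15 beats and chords last 0.5 each, so 30 chords.
B has 72 beats and chords last 3 each, so 24 chords.
C has 20 beats and chords last 5 each, so 4 chords.
D has 42 beats and chords last 1 each, so 42 chords.
E has 28 beats and chords last 2 each, so 14 chords.
Total: 30 + 24 + 4 + 42 + 14 = 114.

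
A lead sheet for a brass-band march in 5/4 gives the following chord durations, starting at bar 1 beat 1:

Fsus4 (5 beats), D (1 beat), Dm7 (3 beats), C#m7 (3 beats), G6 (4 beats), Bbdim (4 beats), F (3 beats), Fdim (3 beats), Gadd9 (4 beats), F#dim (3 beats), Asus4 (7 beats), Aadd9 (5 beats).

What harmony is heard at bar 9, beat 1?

Aadd9

Beat 1 of bar 9 is beat (9−1)×5 + 1 = 41 overall.
Running totals: Fsus4 ends at 5, D ends at 6, Dm7 ends at 9, C#m7 ends at 12, G6 ends at 16, Bbdim ends at 20, F ends at 23, Fdim ends at 26, Gadd9 ends at 30, F#dim ends at 33, Asus4 ends at 40, Aadd9 ends at 45.
Beat 41 falls within Aadd9.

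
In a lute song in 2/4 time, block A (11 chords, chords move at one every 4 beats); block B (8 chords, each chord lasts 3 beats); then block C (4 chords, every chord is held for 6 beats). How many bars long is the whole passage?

A: 11 × 4 = 44 beats = 22 bars.
B: 8 × 3 = 24 beats = 12 bars.
C: 4 × 6 = 24 beats = 12 bars.
Total: 22 + 12 + 12 = 46 bars.

46 bars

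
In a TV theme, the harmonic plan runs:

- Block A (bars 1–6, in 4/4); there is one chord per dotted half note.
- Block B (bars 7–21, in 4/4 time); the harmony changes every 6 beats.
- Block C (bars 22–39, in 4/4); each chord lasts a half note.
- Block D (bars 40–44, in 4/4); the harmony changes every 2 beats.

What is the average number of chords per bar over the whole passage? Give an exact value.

A: 6 × 4 = 24 beats ÷ 3 = 8 chords.
B: 15 × 4 = 60 beats ÷ 6 = 10 chords.
C: 18 × 4 = 72 beats ÷ 2 = 36 chords.
D: 5 × 4 = 20 beats ÷ 2 = 10 chords.
Overall: 64 chords over 44 bars → 64/44 = 16/11 chords per bar.

16/11 chords per bar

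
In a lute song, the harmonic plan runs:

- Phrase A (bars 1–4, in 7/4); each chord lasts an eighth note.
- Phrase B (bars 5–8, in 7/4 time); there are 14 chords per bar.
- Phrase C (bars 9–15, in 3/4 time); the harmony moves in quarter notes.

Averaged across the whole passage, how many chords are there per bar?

133/15 chords per bar

A: 4 bars of 7 beats is 28 beats; at 0.5 beats each that's 56 chords.
B: 4 bars of 7 beats is 28 beats; at 0.5 beats each that's 56 chords.
C: 7 bars of 3 beats is 21 beats; at 1 beat each that's 21 chords.
Overall: 133 chords over 15 bars → 133/15 = 133/15 chords per bar.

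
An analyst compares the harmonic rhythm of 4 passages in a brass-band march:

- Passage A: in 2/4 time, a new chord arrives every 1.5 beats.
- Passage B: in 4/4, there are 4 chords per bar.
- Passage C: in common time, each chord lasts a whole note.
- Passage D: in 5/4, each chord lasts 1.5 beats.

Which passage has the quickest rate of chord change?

A: 2 beats/bar ÷ 1.5 beats/chord = 4/3 chords/bar.
B: 4 beats/bar ÷ 1 beat/chord = 4 chords/bar.
C: 4 beats/bar ÷ 4 beats/chord = 1 chord/bar.
D: 5 beats/bar ÷ 1.5 beats/chord = 10/3 chords/bar.
Fastest is B at 4 chords/bar.

Passage B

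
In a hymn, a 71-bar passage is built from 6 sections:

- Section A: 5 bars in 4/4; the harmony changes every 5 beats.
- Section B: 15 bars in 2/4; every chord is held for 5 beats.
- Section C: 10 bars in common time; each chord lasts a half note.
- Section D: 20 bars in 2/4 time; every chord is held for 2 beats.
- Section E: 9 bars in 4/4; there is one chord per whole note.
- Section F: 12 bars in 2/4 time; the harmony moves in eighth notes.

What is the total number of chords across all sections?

107 chords

A: 5 bars × 4 beats = 20 beats; 5 beats/chord → 4 chords.
B: 15 bars × 2 beats = 30 beats; 5 beats/chord → 6 chords.
C: 10 bars × 4 beats = 40 beats; 2 beats/chord → 20 chords.
D: 20 bars × 2 beats = 40 beats; 2 beats/chord → 20 chords.
E: 9 bars × 4 beats = 36 beats; 4 beats/chord → 9 chords.
F: 12 bars × 2 beats = 24 beats; 0.5 beats/chord → 48 chords.
Total: 4 + 6 + 20 + 20 + 9 + 48 = 107.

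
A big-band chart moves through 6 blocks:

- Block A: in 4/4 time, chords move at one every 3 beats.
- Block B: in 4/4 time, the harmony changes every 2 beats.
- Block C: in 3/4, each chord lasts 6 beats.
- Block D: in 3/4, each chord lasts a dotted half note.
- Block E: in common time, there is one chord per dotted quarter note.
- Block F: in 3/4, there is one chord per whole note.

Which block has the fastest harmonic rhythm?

A: 4/3 = 4/3 chords/bar.
B: 4/2 = 2 chords/bar.
C: 3/6 = 0.5 chords/bar.
D: 3/3 = 1 chord/bar.
E: 4/1.5 = 8/3 chords/bar.
F: 3/4 = 0.75 chords/bar.
Fastest is E at 8/3 chords/bar.

Block E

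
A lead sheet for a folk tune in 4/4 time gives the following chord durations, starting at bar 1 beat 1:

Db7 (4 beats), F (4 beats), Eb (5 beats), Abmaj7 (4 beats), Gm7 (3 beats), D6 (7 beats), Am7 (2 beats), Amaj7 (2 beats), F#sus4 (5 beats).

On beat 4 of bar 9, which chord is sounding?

F#sus4

Beat 4 of bar 9 is beat (9−1)×4 + 4 = 36 overall.
Running totals: Db7 ends at 4, F ends at 8, Eb ends at 13, Abmaj7 ends at 17, Gm7 ends at 20, D6 ends at 27, Am7 ends at 29, Amaj7 ends at 31, F#sus4 ends at 36.
Beat 36 falls within F#sus4.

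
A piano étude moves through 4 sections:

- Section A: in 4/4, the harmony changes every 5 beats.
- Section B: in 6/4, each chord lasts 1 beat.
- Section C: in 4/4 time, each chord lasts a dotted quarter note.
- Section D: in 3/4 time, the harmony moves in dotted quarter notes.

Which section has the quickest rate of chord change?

A: 4/5 = 0.8 chords/bar.
B: 6/1 = 6 chords/bar.
C: 4/1.5 = 8/3 chords/bar.
D: 3/1.5 = 2 chords/bar.
Fastest is B at 6 chords/bar.

Section B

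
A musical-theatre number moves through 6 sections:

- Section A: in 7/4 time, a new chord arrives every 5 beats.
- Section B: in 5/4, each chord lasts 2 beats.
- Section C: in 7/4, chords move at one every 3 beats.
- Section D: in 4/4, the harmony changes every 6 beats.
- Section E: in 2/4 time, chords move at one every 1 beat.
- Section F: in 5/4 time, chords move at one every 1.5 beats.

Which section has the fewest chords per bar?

A: 7/5 = 1.4 chords/bar.
B: 5/2 = 2.5 chords/bar.
C: 7/3 = 7/3 chords/bar.
D: 4/6 = 2/3 chords/bar.
E: 2/1 = 2 chords/bar.
F: 5/1.5 = 10/3 chords/bar.
Slowest is D at 2/3 chords/bar.

Section D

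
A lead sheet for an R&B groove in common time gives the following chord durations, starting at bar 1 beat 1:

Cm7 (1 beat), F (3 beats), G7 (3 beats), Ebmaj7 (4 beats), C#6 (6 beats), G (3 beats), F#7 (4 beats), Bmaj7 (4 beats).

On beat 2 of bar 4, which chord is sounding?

Beat 2 of bar 4 is beat (4−1)×4 + 2 = 14 overall.
Running totals: Cm7 ends at 1, F ends at 4, G7 ends at 7, Ebmaj7 ends at 11, C#6 ends at 17.
Beat 14 falls within C#6.

C#6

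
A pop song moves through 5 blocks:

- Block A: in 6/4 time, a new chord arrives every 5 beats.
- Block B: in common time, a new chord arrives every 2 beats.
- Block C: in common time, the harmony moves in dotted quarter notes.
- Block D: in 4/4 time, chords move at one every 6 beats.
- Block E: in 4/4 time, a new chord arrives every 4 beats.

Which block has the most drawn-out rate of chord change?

A: 6/5 = 1.2 chords/bar.
B: 4/2 = 2 chords/bar.
C: 4/1.5 = 8/3 chords/bar.
D: 4/6 = 2/3 chords/bar.
E: 4/4 = 1 chord/bar.
Slowest is D at 2/3 chords/bar.

Block D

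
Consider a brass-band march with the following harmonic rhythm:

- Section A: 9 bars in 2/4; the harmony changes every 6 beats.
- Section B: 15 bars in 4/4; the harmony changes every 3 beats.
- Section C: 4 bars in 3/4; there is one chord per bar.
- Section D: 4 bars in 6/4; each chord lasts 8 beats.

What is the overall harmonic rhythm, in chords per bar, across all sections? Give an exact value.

A: 9 bars of 2 beats is 18 beats; at 6 beats each that's 3 chords.
B: 15 bars of 4 beats is 60 beats; at 3 beats each that's 20 chords.
C: 4 bars of 3 beats is 12 beats; at 3 beats each that's 4 chords.
D: 4 bars of 6 beats is 24 beats; at 8 beats each that's 3 chords.
Overall: 30 chords over 32 bars → 30/32 = 15/16 chords per bar.

15/16 chords per bar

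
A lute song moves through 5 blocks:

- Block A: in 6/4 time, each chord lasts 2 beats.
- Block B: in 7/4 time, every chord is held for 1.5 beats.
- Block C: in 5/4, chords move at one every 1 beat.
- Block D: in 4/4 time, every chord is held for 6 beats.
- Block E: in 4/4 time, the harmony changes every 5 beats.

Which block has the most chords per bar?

A: each chord is 2 beats in 6/4, so 3 per bar.
B: each chord is 1.5 beats in 7/4, so 14/3 per bar.
C: each chord is 1 beat in 5/4, so 5 per bar.
D: each chord is 6 beats in 4/4, so 2/3 per bar.
E: each chord is 5 beats in 4/4, so 0.8 per bar.
Fastest is C at 5 chords/bar.

Block C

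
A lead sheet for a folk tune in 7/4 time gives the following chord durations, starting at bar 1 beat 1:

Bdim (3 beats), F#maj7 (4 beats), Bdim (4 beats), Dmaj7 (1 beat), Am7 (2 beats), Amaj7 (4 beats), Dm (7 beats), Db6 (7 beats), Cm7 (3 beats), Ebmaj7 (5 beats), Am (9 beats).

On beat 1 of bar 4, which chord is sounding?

Beat 1 of bar 4 is beat (4−1)×7 + 1 = 22 overall.
Running totals: Bdim ends at 3, F#maj7 ends at 7, Bdim ends at 11, Dmaj7 ends at 12, Am7 ends at 14, Amaj7 ends at 18, Dm ends at 25.
Beat 22 falls within Dm.

Dm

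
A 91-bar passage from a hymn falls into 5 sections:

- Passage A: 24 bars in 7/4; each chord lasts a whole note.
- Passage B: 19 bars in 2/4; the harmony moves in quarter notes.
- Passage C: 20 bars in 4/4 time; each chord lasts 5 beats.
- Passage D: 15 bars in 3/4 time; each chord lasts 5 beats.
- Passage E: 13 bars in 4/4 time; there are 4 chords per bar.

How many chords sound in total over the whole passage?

A: 24·7 = 168 beats, 168/4 = 42 chords.
B: 19·2 = 38 beats, 38/1 = 38 chords.
C: 20·4 = 80 beats, 80/5 = 16 chords.
D: 15·3 = 45 beats, 45/5 = 9 chords.
E: 13·4 = 52 beats, 52/1 = 52 chords.
Total: 42 + 38 + 16 + 9 + 52 = 157.

157 chords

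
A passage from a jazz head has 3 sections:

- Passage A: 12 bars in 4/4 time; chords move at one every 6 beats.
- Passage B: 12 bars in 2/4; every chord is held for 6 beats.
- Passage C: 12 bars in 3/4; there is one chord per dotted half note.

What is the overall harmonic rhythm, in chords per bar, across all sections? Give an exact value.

2/3 chords per bar

A: 12 × 4 = 48 beats ÷ 6 = 8 chords.
B: 12 × 2 = 24 beats ÷ 6 = 4 chords.
C: 12 × 3 = 36 beats ÷ 3 = 12 chords.
Overall: 24 chords over 36 bars → 24/36 = 2/3 chords per bar.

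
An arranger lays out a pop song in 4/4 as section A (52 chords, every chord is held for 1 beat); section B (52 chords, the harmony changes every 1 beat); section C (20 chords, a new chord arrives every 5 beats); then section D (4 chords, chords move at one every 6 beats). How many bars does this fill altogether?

57 bars

A: 52 × 1 = 52 beats = 13 bars.
B: 52 × 1 = 52 beats = 13 bars.
C: 20 × 5 = 100 beats = 25 bars.
D: 4 × 6 = 24 beats = 6 bars.
Total: 13 + 13 + 25 + 6 = 57 bars.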